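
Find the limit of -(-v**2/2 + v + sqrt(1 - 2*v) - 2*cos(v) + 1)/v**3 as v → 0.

1/2

Substitution gives 0/0; apply L'Hôpital's rule 3 times.
After differentiating numerator and denominator 3 times the quotient is (-2*sin(v) - 3/(1 - 2*v)^(5/2))/(-6); at v = 0 this is 1/2.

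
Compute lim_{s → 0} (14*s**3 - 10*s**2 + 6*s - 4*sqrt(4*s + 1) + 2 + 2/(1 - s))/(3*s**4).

14

Substitution gives 0/0; apply L'Hôpital's rule 4 times.
After differentiating numerator and denominator 4 times the quotient is (960/(4*s + 1)^(7/2) - 48/(s - 1)^5)/(72); at s = 0 this is 14.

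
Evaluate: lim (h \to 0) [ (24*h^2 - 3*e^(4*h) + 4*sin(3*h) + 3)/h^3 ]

Substitution gives 0/0 (the numerator vanishes to order 3).
Expand each term to order h^3: the coefficient of h^3 in -3·e^(4h) is -32 and in 4·sin(3h) is -18.
Lower-order terms cancel with the polynomial part, so the numerator is (-50)·h^3 + o(h^3), and the limit is (-50)/(1) = -50.

-50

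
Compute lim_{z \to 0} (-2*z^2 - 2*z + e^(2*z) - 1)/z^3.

4/3

Direct substitution gives 0/0.
Apply L'Hôpital: lim (-4*z + 2*e^(2*z) - 2)/(3*z^2), still 0/0.
Apply L'Hôpital: lim (4*e^(2*z) - 4)/(6*z), still 0/0.
After 3 applications of L'Hôpital's rule the quotient is (8*e^(2*z))/(6); substituting z = 0 gives 4/3.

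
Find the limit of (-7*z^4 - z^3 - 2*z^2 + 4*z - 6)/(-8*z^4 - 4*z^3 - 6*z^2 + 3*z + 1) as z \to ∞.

7/8

Numerator and denominator both have degree 4.
Dividing every term by z^4, all lower-order terms vanish and the limit is the ratio of leading coefficients, -7/(-8) = 7/8.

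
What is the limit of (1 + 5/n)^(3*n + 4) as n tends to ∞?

e^(15)

Write it as [(1 + 5/n)^n]^(3) · (1 + 5/n)^(4). The bracketed term tends to e^(5) and the second factor to 1, so the limit is e^(15).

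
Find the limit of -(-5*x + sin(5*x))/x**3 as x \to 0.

Direct substitution gives 0/0.
Apply L'Hôpital: lim (5*cos(5*x) - 5)/(-3*x^2), still 0/0.
Apply L'Hôpital: lim (-25*sin(5*x))/(-6*x), still 0/0.
After 3 applications of L'Hôpital's rule the quotient is (-125*cos(5*x))/(-6); substituting x = 0 gives 125/6.

125/6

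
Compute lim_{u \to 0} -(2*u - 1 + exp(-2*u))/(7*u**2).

Direct substitution gives 0/0.
Apply L'Hôpital: lim (2 - 2*e^(-2*u))/(-14*u), still 0/0.
After 2 applications of L'Hôpital's rule the quotient is (4*e^(-2*u))/(-14); substituting u = 0 gives -2/7.

-2/7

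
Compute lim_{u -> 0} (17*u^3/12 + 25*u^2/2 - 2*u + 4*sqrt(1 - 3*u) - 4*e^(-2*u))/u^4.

Substitution gives 0/0; apply L'Hôpital's rule 4 times.
After differentiating numerator and denominator 4 times the quotient is (-64*e^(-2*u) - 1215/(4*(1 - 3*u)^(7/2)))/(24); at u = 0 this is -1471/96.

-1471/96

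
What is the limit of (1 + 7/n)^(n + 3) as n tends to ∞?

e^(7)

Let L be the limit and take ln: ln L = lim (n + 3)·ln(1 + 7/n) = lim (n + 3)·(7/n + O(1/n²)) = 7.
Hence L = e^(7).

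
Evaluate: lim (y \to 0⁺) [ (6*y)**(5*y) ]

Base → 0⁺ and exponent → 0⁺: a 0^0 form.
Take logs: 5y·ln(6y). This is 0·(−∞); rewriting as ln(6y)/(1/(5y)) and applying L'Hôpital gives 0.
Hence the limit is e^0 = 1.

1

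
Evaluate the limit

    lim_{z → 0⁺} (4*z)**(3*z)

1

Base → 0⁺ and exponent → 0⁺: a 0^0 form.
Take logs: 3z·ln(4z). This is 0·(−∞); rewriting as ln(4z)/(1/(3z)) and applying L'Hôpital gives 0.
Hence the limit is e^0 = 1.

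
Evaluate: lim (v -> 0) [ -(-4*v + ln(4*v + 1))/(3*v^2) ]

8/3

Direct substitution gives 0/0.
Apply L'Hôpital: lim (-4 + 4/(4*v + 1))/(-6*v), still 0/0.
After 2 applications of L'Hôpital's rule the quotient is (-16/(4*v + 1)^2)/(-6); substituting v = 0 gives 8/3.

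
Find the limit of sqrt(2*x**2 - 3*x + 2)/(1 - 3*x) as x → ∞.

-√(2)/3

For large |x|, √(2*x^2 - 3*x + 2) ≈ √2·|x| and the denominator ≈ -3x.
Since x → +∞, |x| = x, giving √2/(-3) = -√(2)/3.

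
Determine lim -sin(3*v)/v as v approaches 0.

-3

Substitution gives 0/0.
Write it as (3/(-1))·sin(3v)/(3v); since sin(u)/u → 1, the limit is -3.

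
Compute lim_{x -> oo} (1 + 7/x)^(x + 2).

Let L be the limit and take ln: ln L = lim (x + 2)·ln(1 + 7/x) = lim (x + 2)·(7/x + O(1/x²)) = 7.
Hence L = e^(7).

e^(7)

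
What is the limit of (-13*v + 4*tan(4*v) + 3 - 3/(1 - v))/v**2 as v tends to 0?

-3

Substitution gives 0/0; apply L'Hôpital's rule 2 times.
After differentiating numerator and denominator 2 times the quotient is (128*tan(4*v)/cos(4*v)^2 + 6/(v - 1)^3)/(2); at v = 0 this is -3.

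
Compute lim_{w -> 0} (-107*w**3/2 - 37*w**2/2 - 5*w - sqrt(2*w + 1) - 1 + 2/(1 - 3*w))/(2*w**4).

Substitution gives 0/0 (the numerator vanishes to order 4).
Expand each term to order w^4: the coefficient of w^4 in 2·1/(1 - 3w) is 162 and in −√(1 + 2w) is 5/8.
Lower-order terms cancel with the polynomial part, so the numerator is (1301/8)·w^4 + o(w^4), and the limit is (1301/8)/(2) = 1301/16.

1301/16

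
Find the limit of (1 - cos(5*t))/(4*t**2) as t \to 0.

25/8

Substitution gives 0/0.
Use (1 − cos u)/u² → 1/2 with u = 5t: the limit is 5²/(2·4) = 25/8.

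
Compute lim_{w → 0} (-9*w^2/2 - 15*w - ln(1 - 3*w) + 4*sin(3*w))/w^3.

-9

Substitution gives 0/0; apply L'Hôpital's rule 3 times.
After differentiating numerator and denominator 3 times the quotient is (-108*cos(3*w) - 54/(3*w - 1)^3)/(6); at w = 0 this is -9.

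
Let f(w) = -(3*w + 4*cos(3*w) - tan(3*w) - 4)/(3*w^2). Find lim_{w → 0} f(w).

6

Substitution gives 0/0; apply L'Hôpital's rule 2 times.
After differentiating numerator and denominator 2 times the quotient is (-36*cos(3*w) - 18*tan(3*w)^3 - 18*tan(3*w))/(-6); at w = 0 this is 6.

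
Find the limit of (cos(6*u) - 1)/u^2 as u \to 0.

-18

Direct substitution gives 0/0.
Apply L'Hôpital: lim (-6*sin(6*u))/(2*u), still 0/0.
After 2 applications of L'Hôpital's rule the quotient is (-36*cos(6*u))/(2); substituting u = 0 gives -18.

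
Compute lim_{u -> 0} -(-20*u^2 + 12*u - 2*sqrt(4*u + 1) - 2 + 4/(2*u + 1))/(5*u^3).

Substitution gives 0/0; apply L'Hôpital's rule 3 times.
After differentiating numerator and denominator 3 times the quotient is (-48/(4*u + 1)^(5/2) - 192/(2*u + 1)^4)/(-30); at u = 0 this is 8.

8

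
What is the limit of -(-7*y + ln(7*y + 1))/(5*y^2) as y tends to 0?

49/10

Direct substitution gives 0/0.
Apply L'Hôpital: lim (-7 + 7/(7*y + 1))/(-10*y), still 0/0.
After 2 applications of L'Hôpital's rule the quotient is (-49/(7*y + 1)^2)/(-10); substituting y = 0 gives 49/10.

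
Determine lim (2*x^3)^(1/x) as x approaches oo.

Base → ∞ and exponent → 0: an ∞^0 form.
Take logs: (1/x)·ln(2·x^3) = (ln 2 + 3·ln x)/x → 0.
So the limit is e^0 = 1.

1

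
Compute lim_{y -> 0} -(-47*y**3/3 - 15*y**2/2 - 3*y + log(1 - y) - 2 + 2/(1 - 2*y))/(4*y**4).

Substitution gives 0/0 (the numerator vanishes to order 4).
Expand each term to order y^4: the coefficient of y^4 in ln(1 - y) is -1/4 and in 2·1/(1 - 2y) is 32.
Lower-order terms cancel with the polynomial part, so the numerator is (127/4)·y^4 + o(y^4), and the limit is (127/4)/(-4) = -127/16.

-127/16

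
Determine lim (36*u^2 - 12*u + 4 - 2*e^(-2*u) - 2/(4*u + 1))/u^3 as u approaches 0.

392/3

Substitution gives 0/0; apply L'Hôpital's rule 3 times.
After differentiating numerator and denominator 3 times the quotient is (16*e^(-2*u) + 768/(4*u + 1)^4)/(6); at u = 0 this is 392/3.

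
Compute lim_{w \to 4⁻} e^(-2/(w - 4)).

As w → 4⁻, -2/(w - 4) → +∞, so e^(-2/(w - 4)) → ∞.

∞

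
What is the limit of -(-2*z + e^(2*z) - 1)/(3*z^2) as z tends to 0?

Direct substitution gives 0/0.
Apply L'Hôpital: lim (2*e^(2*z) - 2)/(-6*z), still 0/0.
After 2 applications of L'Hôpital's rule the quotient is (4*e^(2*z))/(-6); substituting z = 0 gives -2/3.

-2/3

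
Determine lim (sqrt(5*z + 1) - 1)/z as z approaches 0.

A 0/0 form; rationalise with √(1 + 5z) + √1. This collapses the numerator to 5z, leaving 5/(√(1 + 5z) + √1) → 5/(2√1) = 5/2.

5/2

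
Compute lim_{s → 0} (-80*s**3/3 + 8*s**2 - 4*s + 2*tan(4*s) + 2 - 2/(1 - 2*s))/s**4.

-32

Substitution gives 0/0 (the numerator vanishes to order 4).
Expand each term to order s^4: the coefficient of s^4 in -2·1/(1 - 2s) is -32 and in 2·tan(4s) is 0.
Lower-order terms cancel with the polynomial part, so the numerator is (-32)·s^4 + o(s^4), and the limit is (-32)/(1) = -32.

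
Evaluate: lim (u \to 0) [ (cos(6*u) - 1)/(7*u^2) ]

Direct substitution gives 0/0.
Apply L'Hôpital: lim (-6*sin(6*u))/(14*u), still 0/0.
After 2 applications of L'Hôpital's rule the quotient is (-36*cos(6*u))/(14); substituting u = 0 gives -18/7.

-18/7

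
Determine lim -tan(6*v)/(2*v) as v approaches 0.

Substitution gives 0/0.
Since tan(u)/u → 1 as u → 0, tan(6v)/(6v) → 1 and the limit is 6/(-2) = -3.

-3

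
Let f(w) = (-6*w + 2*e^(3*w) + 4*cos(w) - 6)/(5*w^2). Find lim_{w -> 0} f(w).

Substitution gives 0/0; apply L'Hôpital's rule 2 times.
After differentiating numerator and denominator 2 times the quotient is (18*e^(3*w) - 4*cos(w))/(10); at w = 0 this is 7/5.

7/5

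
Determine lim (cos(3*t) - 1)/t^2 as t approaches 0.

-9/2

Direct substitution gives 0/0.
Apply L'Hôpital: lim (-3*sin(3*t))/(2*t), still 0/0.
After 2 applications of L'Hôpital's rule the quotient is (-9*cos(3*t))/(2); substituting t = 0 gives -9/2.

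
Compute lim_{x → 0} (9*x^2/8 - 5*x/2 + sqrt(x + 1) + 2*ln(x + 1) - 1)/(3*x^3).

Substitution gives 0/0; apply L'Hôpital's rule 3 times.
After differentiating numerator and denominator 3 times the quotient is (4/(x + 1)^3 + 3/(8*(x + 1)^(5/2)))/(18); at x = 0 this is 35/144.

35/144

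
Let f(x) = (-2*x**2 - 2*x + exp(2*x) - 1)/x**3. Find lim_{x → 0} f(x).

Direct substitution gives 0/0.
Apply L'Hôpital: lim (-4*x + 2*e^(2*x) - 2)/(3*x^2), still 0/0.
Apply L'Hôpital: lim (4*e^(2*x) - 4)/(6*x), still 0/0.
After 3 applications of L'Hôpital's rule the quotient is (8*e^(2*x))/(6); substituting x = 0 gives 4/3.

4/3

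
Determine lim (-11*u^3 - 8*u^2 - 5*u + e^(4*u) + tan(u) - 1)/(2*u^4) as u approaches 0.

16/3

Substitution gives 0/0 (the numerator vanishes to order 4).
Expand each term to order u^4: the coefficient of u^4 in tan(u) is 0 and in e^(4u) is 32/3.
Lower-order terms cancel with the polynomial part, so the numerator is (32/3)·u^4 + o(u^4), and the limit is (32/3)/(2) = 16/3.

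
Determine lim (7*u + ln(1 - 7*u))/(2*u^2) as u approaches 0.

Direct substitution gives 0/0.
Apply L'Hôpital: lim (7 - 7/(1 - 7*u))/(4*u), still 0/0.
After 2 applications of L'Hôpital's rule the quotient is (-49/(1 - 7*u)^2)/(4); substituting u = 0 gives -49/4.

-49/4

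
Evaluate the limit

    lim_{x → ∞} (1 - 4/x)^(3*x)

Let L be the limit and take ln: ln L = lim (3x)·ln(1 - 4/x) = lim (3x)·(-4/x + O(1/x²)) = -12.
Hence L = e^(-12).

e^(-12)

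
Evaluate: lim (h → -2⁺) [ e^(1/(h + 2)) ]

∞

As h → -2⁺, 1/(h + 2) → +∞, so e^(1/(h + 2)) → ∞.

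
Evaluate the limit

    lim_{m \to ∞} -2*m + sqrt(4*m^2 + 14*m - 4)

This has the form ∞ − ∞. Multiply and divide by the conjugate √(4*m^2 + 14*m - 4) + 2m.
That gives (14m - 4) / (√(4*m^2 + 14*m - 4) + 2m).
Divide numerator and denominator by m: the limit is 14/(2·2) = 7/2.

7/2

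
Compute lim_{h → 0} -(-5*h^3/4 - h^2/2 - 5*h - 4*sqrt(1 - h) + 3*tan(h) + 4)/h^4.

-5/32

Substitution gives 0/0 (the numerator vanishes to order 4).
Expand each term to order h^4: the coefficient of h^4 in -4·√(1 - h) is 5/32 and in 3·tan(h) is 0.
Lower-order terms cancel with the polynomial part, so the numerator is (5/32)·h^4 + o(h^4), and the limit is (5/32)/(-1) = -5/32.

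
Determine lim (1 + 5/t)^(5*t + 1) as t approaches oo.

e^(25)

Let L be the limit and take ln: ln L = lim (5t + 1)·ln(1 + 5/t) = lim (5t + 1)·(5/t + O(1/t²)) = 25.
Hence L = e^(25).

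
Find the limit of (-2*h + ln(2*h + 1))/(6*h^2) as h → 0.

Direct substitution gives 0/0.
Apply L'Hôpital: lim (-2 + 2/(2*h + 1))/(12*h), still 0/0.
After 2 applications of L'Hôpital's rule the quotient is (-4/(2*h + 1)^2)/(12); substituting h = 0 gives -1/3.

-1/3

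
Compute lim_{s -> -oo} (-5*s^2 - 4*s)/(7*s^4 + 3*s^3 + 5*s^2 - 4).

The denominator has degree 4 and the numerator degree 2. Dividing numerator and denominator by s^4 sends every term to 0 except the leading denominator term, so the limit is 0.

0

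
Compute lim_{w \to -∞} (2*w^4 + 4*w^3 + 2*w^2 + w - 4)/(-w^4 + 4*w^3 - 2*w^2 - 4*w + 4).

Numerator and denominator both have degree 4.
Dividing every term by w^4, all lower-order terms vanish and the limit is the ratio of leading coefficients, 2/(-1) = -2.

-2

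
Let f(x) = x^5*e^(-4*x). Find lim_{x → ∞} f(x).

0

Write as x^5/e^{4x}, an ∞/∞ form.
Exponential growth dominates any polynomial, so repeated L'Hôpital (or the standard result) gives 0.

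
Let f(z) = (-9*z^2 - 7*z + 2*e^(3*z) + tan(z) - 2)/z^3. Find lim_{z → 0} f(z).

Substitution gives 0/0 (the numerator vanishes to order 3).
Expand each term to order z^3: the coefficient of z^3 in tan(z) is 1/3 and in 2·e^(3z) is 9.
Lower-order terms cancel with the polynomial part, so the numerator is (28/3)·z^3 + o(z^3), and the limit is (28/3)/(1) = 28/3.

28/3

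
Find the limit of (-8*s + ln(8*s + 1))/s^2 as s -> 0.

Direct substitution gives 0/0.
Apply L'Hôpital: lim (-8 + 8/(8*s + 1))/(2*s), still 0/0.
After 2 applications of L'Hôpital's rule the quotient is (-64/(8*s + 1)^2)/(2); substituting s = 0 gives -32.

-32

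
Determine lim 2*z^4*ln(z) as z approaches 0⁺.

This is a 0·(−∞) form. Rewrite as 2·ln(z) / z^(−4) and apply L'Hôpital:
the derivative quotient is 2·(1/z) / (−4·z^(−5)) = (-2/4)·z^4 → 0.

0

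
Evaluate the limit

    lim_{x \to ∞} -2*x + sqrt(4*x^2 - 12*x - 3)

-3

An ∞ − ∞ form. Rationalising with the conjugate, the difference becomes (-12x - 3) / (√(4*x^2 - 12*x - 3) + 2x).
For large x the denominator behaves like 2·2x, so the quotient tends to -12/4 = -3.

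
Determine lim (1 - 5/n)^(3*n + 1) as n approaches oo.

The base → 1 and the exponent → ∞: a 1^∞ form.
Take logarithms: (3n + 1)·ln(1 - 5/n). Since ln(1+u) ~ u for small u, this behaves like (3n)·(-5/n) → -15.
So the limit is e^(-15).

e^(-15)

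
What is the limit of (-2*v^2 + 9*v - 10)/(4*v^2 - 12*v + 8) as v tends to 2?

At v = 2 both the top and bottom vanish — a removable singularity. Factoring out (v - 2) from each leaves (5 - 2*v)/(4*v - 4), which at v = 2 equals 1/4.

1/4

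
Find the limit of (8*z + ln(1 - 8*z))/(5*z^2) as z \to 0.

Direct substitution gives 0/0.
Apply L'Hôpital: lim (8 - 8/(1 - 8*z))/(10*z), still 0/0.
After 2 applications of L'Hôpital's rule the quotient is (-64/(1 - 8*z)^2)/(10); substituting z = 0 gives -32/5.

-32/5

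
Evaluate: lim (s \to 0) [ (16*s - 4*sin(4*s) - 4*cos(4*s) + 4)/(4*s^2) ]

Substitution gives 0/0 (the numerator vanishes to order 2).
Expand each term to order s^2: the coefficient of s^2 in -4·sin(4s) is 0 and in -4·cos(4s) is 32.
Lower-order terms cancel with the polynomial part, so the numerator is (32)·s^2 + o(s^2), and the limit is (32)/(4) = 8.

8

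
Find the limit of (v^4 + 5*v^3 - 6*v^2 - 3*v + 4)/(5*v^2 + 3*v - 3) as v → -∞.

∞

The numerator has higher degree (4 > 2); the quotient behaves like (1/(5))·v^2 for large |v|.
As v → −∞ this diverges to ∞.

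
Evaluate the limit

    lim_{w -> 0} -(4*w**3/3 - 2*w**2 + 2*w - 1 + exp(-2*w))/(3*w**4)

Direct substitution gives 0/0.
Apply L'Hôpital: lim (4*w^2 - 4*w + 2 - 2*e^(-2*w))/(-12*w^3), still 0/0.
Apply L'Hôpital: lim (8*w - 4 + 4*e^(-2*w))/(-36*w^2), still 0/0.
Apply L'Hôpital: lim (8 - 8*e^(-2*w))/(-72*w), still 0/0.
After 4 applications of L'Hôpital's rule the quotient is (16*e^(-2*w))/(-72); substituting w = 0 gives -2/9.

-2/9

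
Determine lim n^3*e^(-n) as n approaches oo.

Write as n^3/e^{1n}, an ∞/∞ form.
Exponential growth dominates any polynomial, so repeated L'Hôpital (or the standard result) gives 0.

0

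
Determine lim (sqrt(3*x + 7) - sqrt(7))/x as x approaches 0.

Substitution gives 0/0. Multiply numerator and denominator by the conjugate √(7 + 3x) + √7.
The numerator becomes (7 + 3x) − 7 = 3x, so the expression simplifies to 3/(√(7 + 3x) + √7).
Letting x → 0 gives 3/(2√7) = 3*√(7)/14.

3*√(7)/14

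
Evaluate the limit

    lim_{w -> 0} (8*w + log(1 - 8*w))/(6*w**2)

Direct substitution gives 0/0.
Apply L'Hôpital: lim (8 - 8/(1 - 8*w))/(12*w), still 0/0.
After 2 applications of L'Hôpital's rule the quotient is (-64/(1 - 8*w)^2)/(12); substituting w = 0 gives -16/3.

-16/3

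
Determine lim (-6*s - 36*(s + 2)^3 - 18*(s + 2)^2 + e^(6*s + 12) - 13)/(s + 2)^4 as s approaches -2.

54

Direct substitution gives 0/0.
Apply L'Hôpital: lim (-36*s - 108*(s + 2)^2 + 6*e^(6*s + 12) - 78)/(4*(s + 2)^3), still 0/0.
Apply L'Hôpital: lim (-216*s + 36*e^(6*s + 12) - 468)/(12*(s + 2)^2), still 0/0.
Apply L'Hôpital: lim (216*e^(6*s + 12) - 216)/(24*s + 48), still 0/0.
After 4 applications of L'Hôpital's rule the quotient is (1296*e^(6*s + 12))/(24); substituting s = -2 gives 54.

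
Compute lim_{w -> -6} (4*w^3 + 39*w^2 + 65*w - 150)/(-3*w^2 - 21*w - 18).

29/15

Since w = -6 makes numerator and denominator zero, (w + 6) divides both.
Cancelling it gives (4*w^2 + 15*w - 25)/(-3*w - 3); now plug in w = -6 to get 29/15.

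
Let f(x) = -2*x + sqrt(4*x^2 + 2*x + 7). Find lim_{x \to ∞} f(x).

An ∞ − ∞ form. Rationalising with the conjugate, the difference becomes (2x + 7) / (√(4*x^2 + 2*x + 7) + 2x).
For large x the denominator behaves like 2·2x, so the quotient tends to 2/4 = 1/2.

1/2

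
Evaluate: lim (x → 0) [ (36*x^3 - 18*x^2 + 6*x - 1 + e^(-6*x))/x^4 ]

Direct substitution gives 0/0.
Apply L'Hôpital: lim (108*x^2 - 36*x + 6 - 6*e^(-6*x))/(4*x^3), still 0/0.
Apply L'Hôpital: lim (216*x - 36 + 36*e^(-6*x))/(12*x^2), still 0/0.
Apply L'Hôpital: lim (216 - 216*e^(-6*x))/(24*x), still 0/0.
After 4 applications of L'Hôpital's rule the quotient is (1296*e^(-6*x))/(24); substituting x = 0 gives 54.

54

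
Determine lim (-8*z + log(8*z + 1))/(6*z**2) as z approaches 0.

Direct substitution gives 0/0.
Apply L'Hôpital: lim (-8 + 8/(8*z + 1))/(12*z), still 0/0.
After 2 applications of L'Hôpital's rule the quotient is (-64/(8*z + 1)^2)/(12); substituting z = 0 gives -16/3.

-16/3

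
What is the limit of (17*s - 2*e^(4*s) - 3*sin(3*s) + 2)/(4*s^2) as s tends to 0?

Substitution gives 0/0 (the numerator vanishes to order 2).
Expand each term to order s^2: the coefficient of s^2 in -2·e^(4s) is -16 and in -3·sin(3s) is 0.
Lower-order terms cancel with the polynomial part, so the numerator is (-16)·s^2 + o(s^2), and the limit is (-16)/(4) = -4.

-4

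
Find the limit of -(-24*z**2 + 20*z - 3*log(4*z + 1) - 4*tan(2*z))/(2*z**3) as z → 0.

Substitution gives 0/0; apply L'Hôpital's rule 3 times.
After differentiating numerator and denominator 3 times the quotient is (-128*tan(2*z)^2/cos(2*z)^2 - 64/cos(2*z)^4 - 384/(4*z + 1)^3)/(-12); at z = 0 this is 112/3.

112/3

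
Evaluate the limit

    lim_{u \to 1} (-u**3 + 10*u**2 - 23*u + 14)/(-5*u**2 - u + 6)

Direct substitution gives 0/0, so factor. Both numerator and denominator have (u - 1) as a factor.
After cancelling, the expression reduces to (-u^2 + 9*u - 14)/(-5*u - 6).
Substituting u = 1 gives 6/11.

6/11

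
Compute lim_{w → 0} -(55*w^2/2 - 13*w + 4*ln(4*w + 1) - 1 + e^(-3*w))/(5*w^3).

-97/6

Substitution gives 0/0; apply L'Hôpital's rule 3 times.
After differentiating numerator and denominator 3 times the quotient is (-27*e^(-3*w) + 512/(4*w + 1)^3)/(-30); at w = 0 this is -97/6.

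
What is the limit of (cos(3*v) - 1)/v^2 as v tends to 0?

Direct substitution gives 0/0.
Apply L'Hôpital: lim (-3*sin(3*v))/(2*v), still 0/0.
After 2 applications of L'Hôpital's rule the quotient is (-9*cos(3*v))/(2); substituting v = 0 gives -9/2.

-9/2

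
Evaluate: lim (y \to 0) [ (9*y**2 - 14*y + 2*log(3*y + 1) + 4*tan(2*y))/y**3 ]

86/3

Substitution gives 0/0 (the numerator vanishes to order 3).
Expand each term to order y^3: the coefficient of y^3 in 2·ln(1 + 3y) is 18 and in 4·tan(2y) is 32/3.
Lower-order terms cancel with the polynomial part, so the numerator is (86/3)·y^3 + o(y^3), and the limit is (86/3)/(1) = 86/3.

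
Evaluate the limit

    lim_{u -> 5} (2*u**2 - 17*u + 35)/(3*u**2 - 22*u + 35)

At u = 5 both the top and bottom vanish — a removable singularity. Factoring out (u - 5) from each leaves (2*u - 7)/(3*u - 7), which at u = 5 equals 3/8.

3/8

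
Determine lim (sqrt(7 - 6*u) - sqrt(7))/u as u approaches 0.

A 0/0 form; rationalise with √(7 - 6u) + √7. This collapses the numerator to -6u, leaving -6/(√(7 - 6u) + √7) → -6/(2√7) = -3*√(7)/7.

-3*√(7)/7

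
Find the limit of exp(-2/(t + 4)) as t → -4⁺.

As t → -4⁺, -2/(t + 4) → −∞, so e^(-2/(t + 4)) → 0.

0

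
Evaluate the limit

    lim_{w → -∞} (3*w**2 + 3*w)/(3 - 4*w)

The numerator has higher degree (2 > 1); the quotient behaves like (3/(-4))·w^1 for large |w|.
As w → −∞ this diverges to ∞.

∞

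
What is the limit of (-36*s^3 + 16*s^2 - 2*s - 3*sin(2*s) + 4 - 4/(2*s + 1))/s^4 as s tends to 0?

Substitution gives 0/0 (the numerator vanishes to order 4).
Expand each term to order s^4: the coefficient of s^4 in -3·sin(2s) is 0 and in -4·1/(1 + 2s) is -64.
Lower-order terms cancel with the polynomial part, so the numerator is (-64)·s^4 + o(s^4), and the limit is (-64)/(1) = -64.

-64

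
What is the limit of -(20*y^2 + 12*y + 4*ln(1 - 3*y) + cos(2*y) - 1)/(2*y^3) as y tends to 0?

18

Substitution gives 0/0; apply L'Hôpital's rule 3 times.
After differentiating numerator and denominator 3 times the quotient is (8*sin(2*y) + 216/(3*y - 1)^3)/(-12); at y = 0 this is 18.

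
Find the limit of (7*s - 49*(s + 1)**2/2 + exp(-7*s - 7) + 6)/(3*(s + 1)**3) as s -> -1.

-343/18

Direct substitution gives 0/0.
Apply L'Hôpital: lim (-49*s - 7*e^(-7*s - 7) - 42)/(9*(s + 1)^2), still 0/0.
Apply L'Hôpital: lim (49*e^(-7*s - 7) - 49)/(18*s + 18), still 0/0.
After 3 applications of L'Hôpital's rule the quotient is (-343*e^(-7*s - 7))/(18); substituting s = -1 gives -343/18.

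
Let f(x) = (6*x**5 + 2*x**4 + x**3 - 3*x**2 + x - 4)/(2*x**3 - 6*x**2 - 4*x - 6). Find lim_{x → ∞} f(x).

∞

The numerator has higher degree (5 > 3); the quotient behaves like (6/(2))·x^2 for large |x|.
As x → +∞ this diverges to ∞.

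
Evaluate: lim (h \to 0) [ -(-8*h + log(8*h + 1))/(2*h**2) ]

Direct substitution gives 0/0.
Apply L'Hôpital: lim (-8 + 8/(8*h + 1))/(-4*h), still 0/0.
After 2 applications of L'Hôpital's rule the quotient is (-64/(8*h + 1)^2)/(-4); substituting h = 0 gives 16.

16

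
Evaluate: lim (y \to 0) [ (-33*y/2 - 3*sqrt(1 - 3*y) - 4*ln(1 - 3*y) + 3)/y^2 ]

Substitution gives 0/0; apply L'Hôpital's rule 2 times.
After differentiating numerator and denominator 2 times the quotient is (36/(1 - 3*y)^2 + 27*(3*y - 1)^2/(4*(1 - 3*y)^(7/2)))/(2); at y = 0 this is 171/8.

171/8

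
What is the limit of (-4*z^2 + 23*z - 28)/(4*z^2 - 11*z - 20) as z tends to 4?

-3/7

Since z = 4 makes numerator and denominator zero, (z - 4) divides both.
Cancelling it gives (7 - 4*z)/(4*z + 5); now plug in z = 4 to get -3/7.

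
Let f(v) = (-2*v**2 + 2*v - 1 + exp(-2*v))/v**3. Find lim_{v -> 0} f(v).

Direct substitution gives 0/0.
Apply L'Hôpital: lim (-4*v + 2 - 2*e^(-2*v))/(3*v^2), still 0/0.
Apply L'Hôpital: lim (-4 + 4*e^(-2*v))/(6*v), still 0/0.
After 3 applications of L'Hôpital's rule the quotient is (-8*e^(-2*v))/(6); substituting v = 0 gives -4/3.

-4/3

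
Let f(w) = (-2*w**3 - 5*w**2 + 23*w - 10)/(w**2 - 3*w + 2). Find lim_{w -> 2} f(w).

-21

Direct substitution gives 0/0, so factor. Both numerator and denominator have (w - 2) as a factor.
After cancelling, the expression reduces to (-2*w^2 - 9*w + 5)/(w - 1).
Substituting w = 2 gives -21.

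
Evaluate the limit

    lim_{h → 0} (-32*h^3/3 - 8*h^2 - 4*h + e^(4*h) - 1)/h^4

32/3

Direct substitution gives 0/0.
Apply L'Hôpital: lim (-32*h^2 - 16*h + 4*e^(4*h) - 4)/(4*h^3), still 0/0.
Apply L'Hôpital: lim (-64*h + 16*e^(4*h) - 16)/(12*h^2), still 0/0.
Apply L'Hôpital: lim (64*e^(4*h) - 64)/(24*h), still 0/0.
After 4 applications of L'Hôpital's rule the quotient is (256*e^(4*h))/(24); substituting h = 0 gives 32/3.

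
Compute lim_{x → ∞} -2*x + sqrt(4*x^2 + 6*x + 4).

An ∞ − ∞ form. Rationalising with the conjugate, the difference becomes (6x + 4) / (√(4*x^2 + 6*x + 4) + 2x).
For large x the denominator behaves like 2·2x, so the quotient tends to 6/4 = 3/2.

3/2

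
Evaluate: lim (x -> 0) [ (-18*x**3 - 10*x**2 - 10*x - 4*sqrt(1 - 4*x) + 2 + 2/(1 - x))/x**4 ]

Substitution gives 0/0; apply L'Hôpital's rule 4 times.
After differentiating numerator and denominator 4 times the quotient is (-48/(x - 1)^5 + 960/(1 - 4*x)^(7/2))/(24); at x = 0 this is 42.

42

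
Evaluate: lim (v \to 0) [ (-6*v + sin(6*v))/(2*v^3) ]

-18

Direct substitution gives 0/0.
Apply L'Hôpital: lim (6*cos(6*v) - 6)/(6*v^2), still 0/0.
Apply L'Hôpital: lim (-36*sin(6*v))/(12*v), still 0/0.
After 3 applications of L'Hôpital's rule the quotient is (-216*cos(6*v))/(12); substituting v = 0 gives -18.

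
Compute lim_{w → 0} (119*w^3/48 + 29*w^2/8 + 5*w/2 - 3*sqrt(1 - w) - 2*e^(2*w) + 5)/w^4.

Substitution gives 0/0 (the numerator vanishes to order 4).
Expand each term to order w^4: the coefficient of w^4 in -2·e^(2w) is -4/3 and in -3·√(1 - w) is 15/128.
Lower-order terms cancel with the polynomial part, so the numerator is (-467/384)·w^4 + o(w^4), and the limit is (-467/384)/(1) = -467/384.

-467/384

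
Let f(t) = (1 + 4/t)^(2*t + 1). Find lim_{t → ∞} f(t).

e^(8)

Write it as [(1 + 4/t)^t]^(2) · (1 + 4/t)^(1). The bracketed term tends to e^(4) and the second factor to 1, so the limit is e^(8).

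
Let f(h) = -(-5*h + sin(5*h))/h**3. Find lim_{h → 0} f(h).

Direct substitution gives 0/0.
Apply L'Hôpital: lim (5*cos(5*h) - 5)/(-3*h^2), still 0/0.
Apply L'Hôpital: lim (-25*sin(5*h))/(-6*h), still 0/0.
After 3 applications of L'Hôpital's rule the quotient is (-125*cos(5*h))/(-6); substituting h = 0 gives 125/6.

125/6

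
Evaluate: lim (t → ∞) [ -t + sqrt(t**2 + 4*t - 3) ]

2

This has the form ∞ − ∞. Multiply and divide by the conjugate √(t^2 + 4*t - 3) + t.
That gives (4t - 3) / (√(t^2 + 4*t - 3) + t).
Divide numerator and denominator by t: the limit is 4/(2·1) = 2.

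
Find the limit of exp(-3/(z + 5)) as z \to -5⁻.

As z → -5⁻, -3/(z + 5) → +∞, so e^(-3/(z + 5)) → ∞.

∞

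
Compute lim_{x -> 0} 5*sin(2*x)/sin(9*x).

Substitution gives 0/0.
Divide numerator and denominator by x: sin(2x)/x → 2 and sin(9x)/x → 9, so the limit is 5·2/9 = 10/9.

10/9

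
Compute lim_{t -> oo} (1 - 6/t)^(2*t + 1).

e^(-12)

The base → 1 and the exponent → ∞: a 1^∞ form.
Take logarithms: (2t + 1)·ln(1 - 6/t). Since ln(1+u) ~ u for small u, this behaves like (2t)·(-6/t) → -12.
So the limit is e^(-12).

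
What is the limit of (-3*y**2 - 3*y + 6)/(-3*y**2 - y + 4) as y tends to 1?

9/7

Since y = 1 makes numerator and denominator zero, (y - 1) divides both.
Cancelling it gives (-3*y - 6)/(-3*y - 4); now plug in y = 1 to get 9/7.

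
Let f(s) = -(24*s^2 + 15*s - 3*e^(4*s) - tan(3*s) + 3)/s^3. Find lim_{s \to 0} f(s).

41

Substitution gives 0/0; apply L'Hôpital's rule 3 times.
After differentiating numerator and denominator 3 times the quotient is (-192*e^(4*s) - 162*tan(3*s)^4 - 216*tan(3*s)^2 - 54)/(-6); at s = 0 this is 41.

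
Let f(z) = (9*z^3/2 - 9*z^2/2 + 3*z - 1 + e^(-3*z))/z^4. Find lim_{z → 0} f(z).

27/8

Direct substitution gives 0/0.
Apply L'Hôpital: lim (27*z^2/2 - 9*z + 3 - 3*e^(-3*z))/(4*z^3), still 0/0.
Apply L'Hôpital: lim (27*z - 9 + 9*e^(-3*z))/(12*z^2), still 0/0.
Apply L'Hôpital: lim (27 - 27*e^(-3*z))/(24*z), still 0/0.
After 4 applications of L'Hôpital's rule the quotient is (81*e^(-3*z))/(24); substituting z = 0 gives 27/8.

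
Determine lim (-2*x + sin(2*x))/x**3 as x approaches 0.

-4/3

Direct substitution gives 0/0.
Apply L'Hôpital: lim (2*cos(2*x) - 2)/(3*x^2), still 0/0.
Apply L'Hôpital: lim (-4*sin(2*x))/(6*x), still 0/0.
After 3 applications of L'Hôpital's rule the quotient is (-8*cos(2*x))/(6); substituting x = 0 gives -4/3.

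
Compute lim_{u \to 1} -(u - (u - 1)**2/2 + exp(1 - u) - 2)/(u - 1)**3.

1/6

Direct substitution gives 0/0.
Apply L'Hôpital: lim (-u - e^(1 - u) + 2)/(-3*(u - 1)^2), still 0/0.
Apply L'Hôpital: lim (e^(1 - u) - 1)/(6 - 6*u), still 0/0.
After 3 applications of L'Hôpital's rule the quotient is (-e^(1 - u))/(-6); substituting u = 1 gives 1/6.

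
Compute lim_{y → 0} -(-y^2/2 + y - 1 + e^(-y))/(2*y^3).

1/12

Direct substitution gives 0/0.
Apply L'Hôpital: lim (-y + 1 - e^(-y))/(-6*y^2), still 0/0.
Apply L'Hôpital: lim (-1 + e^(-y))/(-12*y), still 0/0.
After 3 applications of L'Hôpital's rule the quotient is (-e^(-y))/(-12); substituting y = 0 gives 1/12.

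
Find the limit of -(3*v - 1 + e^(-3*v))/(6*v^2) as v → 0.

Direct substitution gives 0/0.
Apply L'Hôpital: lim (3 - 3*e^(-3*v))/(-12*v), still 0/0.
After 2 applications of L'Hôpital's rule the quotient is (9*e^(-3*v))/(-12); substituting v = 0 gives -3/4.

-3/4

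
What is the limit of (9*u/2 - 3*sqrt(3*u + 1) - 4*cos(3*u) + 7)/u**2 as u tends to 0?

171/8

Substitution gives 0/0 (the numerator vanishes to order 2).
Expand each term to order u^2: the coefficient of u^2 in -4·cos(3u) is 18 and in -3·√(1 + 3u) is 27/8.
Lower-order terms cancel with the polynomial part, so the numerator is (171/8)·u^2 + o(u^2), and the limit is (171/8)/(1) = 171/8.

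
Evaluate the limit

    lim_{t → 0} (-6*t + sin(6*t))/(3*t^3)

-12

Direct substitution gives 0/0.
Apply L'Hôpital: lim (6*cos(6*t) - 6)/(9*t^2), still 0/0.
Apply L'Hôpital: lim (-36*sin(6*t))/(18*t), still 0/0.
After 3 applications of L'Hôpital's rule the quotient is (-216*cos(6*t))/(18); substituting t = 0 gives -12.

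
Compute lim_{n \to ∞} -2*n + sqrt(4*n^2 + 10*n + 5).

An ∞ − ∞ form. Rationalising with the conjugate, the difference becomes (10n + 5) / (√(4*n^2 + 10*n + 5) + 2n).
For large n the denominator behaves like 2·2n, so the quotient tends to 10/4 = 5/2.

5/2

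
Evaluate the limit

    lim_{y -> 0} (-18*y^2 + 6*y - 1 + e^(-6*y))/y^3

Direct substitution gives 0/0.
Apply L'Hôpital: lim (-36*y + 6 - 6*e^(-6*y))/(3*y^2), still 0/0.
Apply L'Hôpital: lim (-36 + 36*e^(-6*y))/(6*y), still 0/0.
After 3 applications of L'Hôpital's rule the quotient is (-216*e^(-6*y))/(6); substituting y = 0 gives -36.

-36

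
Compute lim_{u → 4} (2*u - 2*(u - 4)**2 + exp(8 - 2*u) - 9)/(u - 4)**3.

-4/3

Direct substitution gives 0/0.
Apply L'Hôpital: lim (-4*u - 2*e^(8 - 2*u) + 18)/(3*(u - 4)^2), still 0/0.
Apply L'Hôpital: lim (4*e^(8 - 2*u) - 4)/(6*u - 24), still 0/0.
After 3 applications of L'Hôpital's rule the quotient is (-8*e^(8 - 2*u))/(6); substituting u = 4 gives -4/3.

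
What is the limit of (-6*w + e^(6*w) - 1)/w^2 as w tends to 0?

18

Direct substitution gives 0/0.
Apply L'Hôpital: lim (6*e^(6*w) - 6)/(2*w), still 0/0.
After 2 applications of L'Hôpital's rule the quotient is (36*e^(6*w))/(2); substituting w = 0 gives 18.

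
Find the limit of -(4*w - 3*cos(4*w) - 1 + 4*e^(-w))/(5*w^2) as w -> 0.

-26/5

Substitution gives 0/0; apply L'Hôpital's rule 2 times.
After differentiating numerator and denominator 2 times the quotient is (48*cos(4*w) + 4*e^(-w))/(-10); at w = 0 this is -26/5.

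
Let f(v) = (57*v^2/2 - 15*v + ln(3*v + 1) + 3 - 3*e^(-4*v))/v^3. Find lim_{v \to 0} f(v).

41

Substitution gives 0/0; apply L'Hôpital's rule 3 times.
After differentiating numerator and denominator 3 times the quotient is (192*e^(-4*v) + 54/(3*v + 1)^3)/(6); at v = 0 this is 41.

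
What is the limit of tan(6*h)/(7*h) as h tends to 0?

Substitution gives 0/0.
Since tan(u)/u → 1 as u → 0, tan(6h)/(6h) → 1 and the limit is 6/7.

6/7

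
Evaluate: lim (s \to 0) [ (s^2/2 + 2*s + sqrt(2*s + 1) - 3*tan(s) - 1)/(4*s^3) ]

Substitution gives 0/0; apply L'Hôpital's rule 3 times.
After differentiating numerator and denominator 3 times the quotient is (12/cos(s)^2 - 18/cos(s)^4 + 3/(2*s + 1)^(5/2))/(24); at s = 0 this is -1/8.

-1/8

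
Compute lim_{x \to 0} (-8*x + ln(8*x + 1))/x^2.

-32

Direct substitution gives 0/0.
Apply L'Hôpital: lim (-8 + 8/(8*x + 1))/(2*x), still 0/0.
After 2 applications of L'Hôpital's rule the quotient is (-64/(8*x + 1)^2)/(2); substituting x = 0 gives -32.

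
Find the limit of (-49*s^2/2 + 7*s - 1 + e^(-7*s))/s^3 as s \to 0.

-343/6

Direct substitution gives 0/0.
Apply L'Hôpital: lim (-49*s + 7 - 7*e^(-7*s))/(3*s^2), still 0/0.
Apply L'Hôpital: lim (-49 + 49*e^(-7*s))/(6*s), still 0/0.
After 3 applications of L'Hôpital's rule the quotient is (-343*e^(-7*s))/(6); substituting s = 0 gives -343/6.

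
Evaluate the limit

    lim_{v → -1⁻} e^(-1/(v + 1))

∞

As v → -1⁻, -1/(v + 1) → +∞, so e^(-1/(v + 1)) → ∞.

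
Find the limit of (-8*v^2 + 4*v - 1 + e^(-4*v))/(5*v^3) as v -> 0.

-32/15

Direct substitution gives 0/0.
Apply L'Hôpital: lim (-16*v + 4 - 4*e^(-4*v))/(15*v^2), still 0/0.
Apply L'Hôpital: lim (-16 + 16*e^(-4*v))/(30*v), still 0/0.
After 3 applications of L'Hôpital's rule the quotient is (-64*e^(-4*v))/(30); substituting v = 0 gives -32/15.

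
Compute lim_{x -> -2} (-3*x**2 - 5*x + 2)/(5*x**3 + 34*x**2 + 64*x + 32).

-7/12

Since x = -2 makes numerator and denominator zero, (x + 2) divides both.
Cancelling it gives (1 - 3*x)/(5*x^2 + 24*x + 16); now plug in x = -2 to get -7/12.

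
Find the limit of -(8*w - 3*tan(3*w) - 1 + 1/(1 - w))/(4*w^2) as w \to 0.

-1/4

Substitution gives 0/0; apply L'Hôpital's rule 2 times.
After differentiating numerator and denominator 2 times the quotient is (-54*tan(3*w)/cos(3*w)^2 - 2/(w - 1)^3)/(-8); at w = 0 this is -1/4.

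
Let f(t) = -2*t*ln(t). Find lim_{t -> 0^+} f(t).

0

This is a 0·(−∞) form. Rewrite as -2·ln(t) / t^(−1) and apply L'Hôpital:
the derivative quotient is -2·(1/t) / (−1·t^(−2)) = (2/1)·t^1 → 0.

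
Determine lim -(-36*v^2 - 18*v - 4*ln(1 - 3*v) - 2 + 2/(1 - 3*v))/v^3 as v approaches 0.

Substitution gives 0/0; apply L'Hôpital's rule 3 times.
After differentiating numerator and denominator 3 times the quotient is (108*(5 - 6*v)/(3*v - 1)^4)/(-6); at v = 0 this is -90.

-90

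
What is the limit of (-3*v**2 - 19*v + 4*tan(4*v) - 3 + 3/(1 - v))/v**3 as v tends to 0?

Substitution gives 0/0 (the numerator vanishes to order 3).
Expand each term to order v^3: the coefficient of v^3 in 4·tan(4v) is 256/3 and in 3·1/(1 - v) is 3.
Lower-order terms cancel with the polynomial part, so the numerator is (265/3)·v^3 + o(v^3), and the limit is (265/3)/(1) = 265/3.

265/3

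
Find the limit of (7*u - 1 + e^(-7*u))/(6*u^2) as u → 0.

49/12

Direct substitution gives 0/0.
Apply L'Hôpital: lim (7 - 7*e^(-7*u))/(12*u), still 0/0.
After 2 applications of L'Hôpital's rule the quotient is (49*e^(-7*u))/(12); substituting u = 0 gives 49/12.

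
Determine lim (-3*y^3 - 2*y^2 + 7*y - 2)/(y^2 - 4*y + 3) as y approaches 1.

3

Direct substitution gives 0/0, so factor. Both numerator and denominator have (y - 1) as a factor.
After cancelling, the expression reduces to (-3*y^2 - 5*y + 2)/(y - 3).
Substituting y = 1 gives 3.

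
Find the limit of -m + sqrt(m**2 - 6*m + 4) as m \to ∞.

This has the form ∞ − ∞. Multiply and divide by the conjugate √(m^2 - 6*m + 4) + m.
That gives (-6m + 4) / (√(m^2 - 6*m + 4) + m).
Divide numerator and denominator by m: the limit is -6/(2·1) = -3.

-3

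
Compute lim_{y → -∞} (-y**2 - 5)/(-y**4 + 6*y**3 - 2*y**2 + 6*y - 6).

The denominator has degree 4 and the numerator degree 2. Dividing numerator and denominator by y^4 sends every term to 0 except the leading denominator term, so the limit is 0.

0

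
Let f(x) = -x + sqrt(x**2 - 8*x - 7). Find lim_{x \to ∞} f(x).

-4

An ∞ − ∞ form. Rationalising with the conjugate, the difference becomes (-8x - 7) / (√(x^2 - 8*x - 7) + x).
For large x the denominator behaves like 2·x, so the quotient tends to -8/2 = -4.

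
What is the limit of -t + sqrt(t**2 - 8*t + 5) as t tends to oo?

-4

An ∞ − ∞ form. Rationalising with the conjugate, the difference becomes (-8t + 5) / (√(t^2 - 8*t + 5) + t).
For large t the denominator behaves like 2·t, so the quotient tends to -8/2 = -4.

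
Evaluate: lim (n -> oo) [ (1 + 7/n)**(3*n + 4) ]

e^(21)

Let L be the limit and take ln: ln L = lim (3n + 4)·ln(1 + 7/n) = lim (3n + 4)·(7/n + O(1/n²)) = 21.
Hence L = e^(21).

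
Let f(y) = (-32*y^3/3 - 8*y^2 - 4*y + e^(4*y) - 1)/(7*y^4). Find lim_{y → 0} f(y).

Direct substitution gives 0/0.
Apply L'Hôpital: lim (-32*y^2 - 16*y + 4*e^(4*y) - 4)/(28*y^3), still 0/0.
Apply L'Hôpital: lim (-64*y + 16*e^(4*y) - 16)/(84*y^2), still 0/0.
Apply L'Hôpital: lim (64*e^(4*y) - 64)/(168*y), still 0/0.
After 4 applications of L'Hôpital's rule the quotient is (256*e^(4*y))/(168); substituting y = 0 gives 32/21.

32/21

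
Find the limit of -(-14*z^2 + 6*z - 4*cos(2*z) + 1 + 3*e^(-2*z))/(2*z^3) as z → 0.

2

Substitution gives 0/0 (the numerator vanishes to order 3).
Expand each term to order z^3: the coefficient of z^3 in 3·e^(-2z) is -4 and in -4·cos(2z) is 0.
Lower-order terms cancel with the polynomial part, so the numerator is (-4)·z^3 + o(z^3), and the limit is (-4)/(-2) = 2.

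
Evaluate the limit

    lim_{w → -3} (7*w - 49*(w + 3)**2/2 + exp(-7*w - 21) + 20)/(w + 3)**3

Direct substitution gives 0/0.
Apply L'Hôpital: lim (-49*w - 7*e^(-7*w - 21) - 140)/(3*(w + 3)^2), still 0/0.
Apply L'Hôpital: lim (49*e^(-7*w - 21) - 49)/(6*w + 18), still 0/0.
After 3 applications of L'Hôpital's rule the quotient is (-343*e^(-7*w - 21))/(6); substituting w = -3 gives -343/6.

-343/6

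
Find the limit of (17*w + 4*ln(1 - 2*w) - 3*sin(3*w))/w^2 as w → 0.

-8

Substitution gives 0/0 (the numerator vanishes to order 2).
Expand each term to order w^2: the coefficient of w^2 in 4·ln(1 - 2w) is -8 and in -3·sin(3w) is 0.
Lower-order terms cancel with the polynomial part, so the numerator is (-8)·w^2 + o(w^2), and the limit is (-8)/(1) = -8.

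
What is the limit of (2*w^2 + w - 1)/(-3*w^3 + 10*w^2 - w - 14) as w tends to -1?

1/10

At w = -1 both the top and bottom vanish — a removable singularity. Factoring out (w + 1) from each leaves (2*w - 1)/(-3*w^2 + 13*w - 14), which at w = -1 equals 1/10.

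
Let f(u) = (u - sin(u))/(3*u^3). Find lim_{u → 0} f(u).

1/18

Direct substitution gives 0/0.
Apply L'Hôpital: lim (1 - cos(u))/(9*u^2), still 0/0.
Apply L'Hôpital: lim (sin(u))/(18*u), still 0/0.
After 3 applications of L'Hôpital's rule the quotient is (cos(u))/(18); substituting u = 0 gives 1/18.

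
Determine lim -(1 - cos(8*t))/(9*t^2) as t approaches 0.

Substitution gives 0/0.
Use (1 − cos u)/u² → 1/2 with u = 8t: the limit is 8²/(2·(-9)) = -32/9.

-32/9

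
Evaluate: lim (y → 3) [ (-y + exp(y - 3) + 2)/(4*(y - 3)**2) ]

Direct substitution gives 0/0.
Apply L'Hôpital: lim (e^(y - 3) - 1)/(8*y - 24), still 0/0.
After 2 applications of L'Hôpital's rule the quotient is (e^(y - 3))/(8); substituting y = 3 gives 1/8.

1/8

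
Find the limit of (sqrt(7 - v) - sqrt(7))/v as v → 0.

-√(7)/14

Substitution gives 0/0. Multiply numerator and denominator by the conjugate √(7 - v) + √7.
The numerator becomes (7 - v) − 7 = -v, so the expression simplifies to -1/(√(7 - v) + √7).
Letting v → 0 gives -1/(2√7) = -√(7)/14.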